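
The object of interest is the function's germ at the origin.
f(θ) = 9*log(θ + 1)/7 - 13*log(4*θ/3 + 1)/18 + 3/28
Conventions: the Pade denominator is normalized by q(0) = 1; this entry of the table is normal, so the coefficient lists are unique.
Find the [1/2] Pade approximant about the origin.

The Pade approximant has numerator coefficients [3/28, 494587/1608930]; denominator coefficients [1, -12806/89385, 353806/804465].

Taylor coefficients needed (expand at 0): a_0 = 3/28, a_1 = 61/189, a_2 = -1/1134, a_3 = -725/5103.
Write the denominator as Q(θ) = 1 + q1*θ + q2*θ^2. Requiring Q*f - P = O(θ^4) with deg P <= 1 kills the coefficients of θ^2..θ^3 in Q*f:
  θ^2: a_2 + q1*a_1 + q2*a_0 = 0, i.e. -1/1134 + (61/189)*q1 + (3/28)*q2 = 0.
  θ^3: a_3 + q1*a_2 + q2*a_1 = 0, i.e. -725/5103 + (-1/1134)*q1 + (61/189)*q2 = 0.
Solving this linear system: q1 = -12806/89385, q2 = 353806/804465.
The numerator is Q*f truncated at degree 1: P0 = a_0 = 3/28; P1 = a_1 + q1*a_0 = 494587/1608930.


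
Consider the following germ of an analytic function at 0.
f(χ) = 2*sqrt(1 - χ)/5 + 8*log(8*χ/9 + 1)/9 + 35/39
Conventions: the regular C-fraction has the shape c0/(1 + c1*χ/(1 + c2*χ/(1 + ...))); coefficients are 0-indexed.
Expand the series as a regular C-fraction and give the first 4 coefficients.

Taylor coefficients (expand at 0): a_0 = 253/195, a_1 = 239/405, a_2 = -5849/14580, a_3 = 144157/787320.
c0 = a_0 = 253/195. Peel one level at a time: if S = 1 + c*χ/S' with S'(0) = 1, then c is the χ-coefficient of S and S' = c*χ/(S - 1).
S_1 = c0/f = 1 + (-3107/6831)*χ + (96325879/186650244)*χ^2 + ...; c1 = -3107/6831.
S_2 = c1*χ/(S_1 - 1) = 1 + (7409683/6530436)*χ + (33725357/222086448)*χ^2 + ...; c2 = 7409683/6530436.
S_3 = c2*χ/(S_2 - 1) = 1 + (-8532515321/63752912532)*χ + ...; c3 = -8532515321/63752912532.

The regular C-fraction coefficients are [253/195, -3107/6831, 7409683/6530436, -8532515321/63752912532].


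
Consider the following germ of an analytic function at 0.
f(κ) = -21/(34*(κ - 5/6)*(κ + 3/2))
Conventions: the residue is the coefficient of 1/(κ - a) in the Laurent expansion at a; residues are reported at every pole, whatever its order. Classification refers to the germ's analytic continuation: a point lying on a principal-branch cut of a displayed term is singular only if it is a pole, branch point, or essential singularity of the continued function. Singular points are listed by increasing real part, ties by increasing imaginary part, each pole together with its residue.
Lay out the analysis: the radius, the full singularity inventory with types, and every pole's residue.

Denominator factor (κ - 5/6): pole of order 1 at 5/6, modulus 5/6.
Denominator factor (κ + 3/2): pole of order 1 at -3/2, modulus 3/2.
The radius of convergence is the smallest modulus among the singular points: 5/6.
At the order-1 pole -3/2 set g(κ) = (κ - (-3/2))*f(κ) = -21/(34*(κ - 5/6)).
Simple pole: residue = g(a) at a = -3/2, which is 9/34.
At the order-1 pole 5/6 set g(κ) = (κ - (5/6))*f(κ) = -21/(34*(κ + 3/2)).
Simple pole: residue = g(a) at a = 5/6, which is -9/34.
List the singular points by increasing real part (a conjugate pair: the negative imaginary part first).

Radius of convergence at 0: 5/6.
At -3/2: a pole of order 1; residue 9/34.
At 5/6: a pole of order 1; residue -9/34.


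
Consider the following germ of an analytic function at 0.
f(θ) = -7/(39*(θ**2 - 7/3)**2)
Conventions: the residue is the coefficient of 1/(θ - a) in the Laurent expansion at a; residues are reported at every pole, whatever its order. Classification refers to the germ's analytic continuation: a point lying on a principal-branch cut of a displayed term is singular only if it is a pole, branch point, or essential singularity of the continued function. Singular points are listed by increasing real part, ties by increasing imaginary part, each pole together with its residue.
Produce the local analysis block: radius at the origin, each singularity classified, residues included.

Radius of convergence at 0: (1/3)*sqrt(21).
At -(1/3)*sqrt(21): a pole of order 2; residue -(1/364)*sqrt(21).
At (1/3)*sqrt(21): a pole of order 2; residue (1/364)*sqrt(21).

Denominator factor (θ**2 - 7/3)^2: discriminant 28/3, real irrational roots (1/3)*sqrt(21) and -(1/3)*sqrt(21); poles of order 2, moduli (1/3)*sqrt(21) and (1/3)*sqrt(21).
The radius of convergence is the smallest modulus among the singular points: (1/3)*sqrt(21).
The factor θ**2 - 7/3 splits as (θ - a)(θ - a') with a = -(1/3)*sqrt(21), a' = (1/3)*sqrt(21). At the order-2 pole a set g(θ) = (θ - a)^2*f(θ) = [-7/39] / (θ - a')^2.
Order-2 pole: residue = g'(a); g'(-(1/3)*sqrt(21)) = -(1/364)*sqrt(21), so the residue is -(1/364)*sqrt(21).
The factor θ**2 - 7/3 splits as (θ - a)(θ - a') with a = (1/3)*sqrt(21), a' = -(1/3)*sqrt(21). At the order-2 pole a set g(θ) = (θ - a)^2*f(θ) = [-7/39] / (θ - a')^2.
Order-2 pole: residue = g'(a); g'((1/3)*sqrt(21)) = (1/364)*sqrt(21), so the residue is (1/364)*sqrt(21).
List the singular points by increasing real part (a conjugate pair: the negative imaginary part first).


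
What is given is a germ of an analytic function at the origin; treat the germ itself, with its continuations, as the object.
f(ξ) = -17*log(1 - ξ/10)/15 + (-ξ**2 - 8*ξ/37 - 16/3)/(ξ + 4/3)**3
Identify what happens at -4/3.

The denominator factor ξ + 4/3 vanishes at -4/3 and appears to the power 3; the numerator there equals -2272/333, nonzero, and no other factor vanishes.
The branch terms are analytic at this point.
Hence a pole whose order is the multiplicity, 3.

The point is a pole of order 3.


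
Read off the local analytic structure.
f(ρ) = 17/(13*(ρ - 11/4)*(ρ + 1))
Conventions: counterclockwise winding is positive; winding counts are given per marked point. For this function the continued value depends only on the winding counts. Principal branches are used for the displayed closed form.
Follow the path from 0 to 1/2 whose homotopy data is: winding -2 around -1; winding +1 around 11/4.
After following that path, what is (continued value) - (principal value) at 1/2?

The function is rational, hence single-valued: continuing it around any pole returns the same value, so the difference is 0.

Continued minus principal equals 0.


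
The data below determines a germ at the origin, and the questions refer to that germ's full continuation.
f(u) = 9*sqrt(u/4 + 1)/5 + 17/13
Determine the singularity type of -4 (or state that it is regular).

The term (9/5)*sqrt(1 - u/(-4)) has argument 1 - -4/(-4) = 0 at -4: a square-root (algebraic, two-sheeted) branch point; the remaining terms are analytic or single-valued there.

The point is an algebraic (square-root) branch point.


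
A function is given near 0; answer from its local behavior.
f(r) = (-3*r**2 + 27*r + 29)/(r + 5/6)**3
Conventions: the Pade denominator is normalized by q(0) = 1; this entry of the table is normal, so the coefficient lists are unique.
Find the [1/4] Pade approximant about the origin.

Taylor coefficients needed (expand at 0): a_0 = 6264/125, a_1 = -83592/625, a_2 = 811944/3125, a_3 = -1388016/3125, a_4 = 11057472/15625, a_5 = -421023744/390625.
Write the denominator as Q(r) = 1 + q1*r + q2*r^2 + q3*r^3 + q4*r^4. Requiring Q*f - P = O(r^6) with deg P <= 1 kills the coefficients of r^2..r^5 in Q*f:
  r^2: a_2 + q1*a_1 + q2*a_0 = 0, i.e. 811944/3125 + (-83592/625)*q1 + (6264/125)*q2 = 0.
  r^3: a_3 + q1*a_2 + q2*a_1 + q3*a_0 = 0, i.e. -1388016/3125 + (811944/3125)*q1 + (-83592/625)*q2 + (6264/125)*q3 = 0.
  r^4: a_4 + q1*a_3 + q2*a_2 + q3*a_1 + q4*a_0 = 0, i.e. 11057472/15625 + (-1388016/3125)*q1 + (811944/3125)*q2 + (-83592/625)*q3 + (6264/125)*q4 = 0.
  r^5: a_5 + q1*a_4 + q2*a_3 + q3*a_2 + q4*a_1 = 0, i.e. -421023744/390625 + (11057472/15625)*q1 + (-1388016/3125)*q2 + (811944/3125)*q3 + (-83592/625)*q4 = 0.
Solving this linear system: q1 = 1646469/738565, q2 = 2825184/3692825, q3 = -12059037/18464125, q4 = -1339893/18464125.
The numerator is Q*f truncated at degree 1: P0 = a_0 = 6264/125; P1 = a_1 + q1*a_0 = -406828656/18464125.

The Pade approximant has numerator coefficients [6264/125, -406828656/18464125]; denominator coefficients [1, 1646469/738565, 2825184/3692825, -12059037/18464125, -1339893/18464125].


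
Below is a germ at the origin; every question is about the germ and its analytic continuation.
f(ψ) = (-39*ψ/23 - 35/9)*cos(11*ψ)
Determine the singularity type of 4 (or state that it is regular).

There is no denominator, hence no pole anywhere.
The factor cos(11*ψ) is entire.
So the germ continues analytically to 4.

The point is a regular point.


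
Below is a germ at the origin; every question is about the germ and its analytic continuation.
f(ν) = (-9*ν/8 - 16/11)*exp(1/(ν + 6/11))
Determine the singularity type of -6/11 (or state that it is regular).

The exponent 1/(ν - (-6/11)) has a pole at -6/11, so exp(1/(ν - (-6/11))) takes every nonzero value near it: an essential singularity (not a pole of any order).

The point is an essential singularity.


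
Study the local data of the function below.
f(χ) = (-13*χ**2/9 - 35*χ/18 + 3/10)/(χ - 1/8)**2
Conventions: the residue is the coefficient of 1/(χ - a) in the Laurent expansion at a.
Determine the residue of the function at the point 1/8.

At the order-2 pole 1/8 set g(χ) = (χ - (1/8))^2*f(χ) = -13*χ**2/9 - 35*χ/18 + 3/10.
Order-2 pole: residue = g'(a); g'(1/8) = -83/36, so the residue is -83/36.

The residue is -83/36.


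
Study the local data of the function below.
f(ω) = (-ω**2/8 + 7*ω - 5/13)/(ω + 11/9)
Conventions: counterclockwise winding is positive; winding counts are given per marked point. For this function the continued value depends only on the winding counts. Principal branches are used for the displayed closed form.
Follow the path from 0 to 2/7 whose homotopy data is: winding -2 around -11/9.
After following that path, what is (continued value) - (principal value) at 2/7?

Continued minus principal equals 0.

The function is rational, hence single-valued: continuing it around any pole returns the same value, so the difference is 0.


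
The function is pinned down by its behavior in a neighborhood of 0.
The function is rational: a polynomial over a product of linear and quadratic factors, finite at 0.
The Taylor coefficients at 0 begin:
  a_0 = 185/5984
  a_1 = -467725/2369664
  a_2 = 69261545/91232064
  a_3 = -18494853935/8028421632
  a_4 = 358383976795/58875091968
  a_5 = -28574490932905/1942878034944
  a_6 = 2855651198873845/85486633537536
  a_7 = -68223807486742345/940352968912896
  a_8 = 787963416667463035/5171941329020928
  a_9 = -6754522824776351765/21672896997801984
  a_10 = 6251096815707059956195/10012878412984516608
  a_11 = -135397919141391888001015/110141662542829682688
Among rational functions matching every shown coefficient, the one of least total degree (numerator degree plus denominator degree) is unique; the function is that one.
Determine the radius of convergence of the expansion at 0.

No rational of total degree below 10 reproduces all 12 coefficients; solving the [2/8] Pade equations on them gives f(ν) = (4*ν**2/7 + 23*ν/36 - 37/17)/((ν**2 - 6*ν - 4)**3*(ν**2 + 7*ν/4 + 11/10)), whose expansion matches every shown term.
Denominator factor (ν**2 + 7*ν/4 + 11/10): discriminant -107/80, complex-conjugate roots (-7/8) + ((1/40)*sqrt(535))*i and (-7/8) - ((1/40)*sqrt(535))*i; poles of order 1, moduli (1/10)*sqrt(110) and (1/10)*sqrt(110).
Denominator factor (ν**2 - 6*ν - 4)^3: discriminant 52, real irrational roots 3 + sqrt(13) and 3 - sqrt(13); poles of order 3, moduli 3 + sqrt(13) and -3 + sqrt(13).
The radius of convergence is the smallest modulus among the singular points: -3 + sqrt(13).

The radius of convergence is -3 + sqrt(13).


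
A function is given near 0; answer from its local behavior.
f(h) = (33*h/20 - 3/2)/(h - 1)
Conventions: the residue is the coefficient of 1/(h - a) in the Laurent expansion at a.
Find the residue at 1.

At the order-1 pole 1 set g(h) = (h - (1))*f(h) = 33*h/20 - 3/2.
Simple pole: residue = g(a) at a = 1, which is 3/20.

The residue is 3/20.


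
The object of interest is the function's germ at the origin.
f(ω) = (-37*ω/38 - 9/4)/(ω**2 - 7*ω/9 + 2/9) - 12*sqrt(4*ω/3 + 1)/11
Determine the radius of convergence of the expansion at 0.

The radius of convergence is (1/3)*sqrt(2).

Denominator factor (ω**2 - 7*ω/9 + 2/9): discriminant -23/81, complex-conjugate roots (7/18) + ((1/18)*sqrt(23))*i and (7/18) - ((1/18)*sqrt(23))*i; poles of order 1, moduli (1/3)*sqrt(2) and (1/3)*sqrt(2).
Branch term (-12/11)*sqrt(1 - ω/(-3/4)): its argument vanishes at ω = -3/4, a square-root branch point, modulus 3/4.
The radius of convergence is the smallest modulus among the singular points: (1/3)*sqrt(2).


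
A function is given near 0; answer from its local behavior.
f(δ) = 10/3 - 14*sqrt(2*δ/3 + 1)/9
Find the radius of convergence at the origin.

The radius of convergence is 3/2.

Branch term (-14/9)*sqrt(1 - δ/(-3/2)): its argument vanishes at δ = -3/2, a square-root branch point, modulus 3/2.
The radius of convergence is the smallest modulus among the singular points: 3/2.


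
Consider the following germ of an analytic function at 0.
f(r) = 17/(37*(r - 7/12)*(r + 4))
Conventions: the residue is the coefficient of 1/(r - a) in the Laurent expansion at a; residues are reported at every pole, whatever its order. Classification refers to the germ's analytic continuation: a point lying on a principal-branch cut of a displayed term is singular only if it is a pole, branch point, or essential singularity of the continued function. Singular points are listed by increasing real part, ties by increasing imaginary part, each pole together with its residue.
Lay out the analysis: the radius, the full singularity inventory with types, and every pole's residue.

Denominator factor (r - 7/12): pole of order 1 at 7/12, modulus 7/12.
Denominator factor (r + 4): pole of order 1 at -4, modulus 4.
The radius of convergence is the smallest modulus among the singular points: 7/12.
At the order-1 pole -4 set g(r) = (r - (-4))*f(r) = 17/(37*(r - 7/12)).
Simple pole: residue = g(a) at a = -4, which is -204/2035.
At the order-1 pole 7/12 set g(r) = (r - (7/12))*f(r) = 17/(37*(r + 4)).
Simple pole: residue = g(a) at a = 7/12, which is 204/2035.
List the singular points by increasing real part (a conjugate pair: the negative imaginary part first).

Radius of convergence at 0: 7/12.
At -4: a pole of order 1; residue -204/2035.
At 7/12: a pole of order 1; residue 204/2035.


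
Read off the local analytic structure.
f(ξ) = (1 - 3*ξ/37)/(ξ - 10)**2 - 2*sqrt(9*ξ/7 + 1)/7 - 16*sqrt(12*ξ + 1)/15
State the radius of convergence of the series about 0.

Denominator factor (ξ - 10)^2: pole of order 2 at 10, modulus 10.
Branch term (-2/7)*sqrt(1 - ξ/(-7/9)): its argument vanishes at ξ = -7/9, a square-root branch point, modulus 7/9.
Branch term (-16/15)*sqrt(1 - ξ/(-1/12)): its argument vanishes at ξ = -1/12, a square-root branch point, modulus 1/12.
The radius of convergence is the smallest modulus among the singular points: 1/12.

The radius of convergence is 1/12.


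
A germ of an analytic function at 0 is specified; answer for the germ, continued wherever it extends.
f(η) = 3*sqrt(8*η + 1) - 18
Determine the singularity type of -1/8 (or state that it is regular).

The point is an algebraic (square-root) branch point.

The term (3)*sqrt(1 - η/(-1/8)) has argument 1 - -1/8/(-1/8) = 0 at -1/8: a square-root (algebraic, two-sheeted) branch point; the remaining terms are analytic or single-valued there.


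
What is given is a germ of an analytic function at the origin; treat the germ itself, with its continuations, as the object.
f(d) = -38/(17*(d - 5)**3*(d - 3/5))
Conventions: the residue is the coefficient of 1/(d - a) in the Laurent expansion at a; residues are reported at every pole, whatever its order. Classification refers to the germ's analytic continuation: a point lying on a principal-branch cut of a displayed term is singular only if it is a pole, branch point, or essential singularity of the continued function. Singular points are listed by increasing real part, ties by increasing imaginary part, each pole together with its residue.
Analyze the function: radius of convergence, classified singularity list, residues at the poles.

Radius of convergence at 0: 3/5.
At 3/5: a pole of order 1; residue 2375/90508.
At 5: a pole of order 3; residue -2375/90508.

Denominator factor (d - 5)^3: pole of order 3 at 5, modulus 5.
Denominator factor (d - 3/5): pole of order 1 at 3/5, modulus 3/5.
The radius of convergence is the smallest modulus among the singular points: 3/5.
At the order-1 pole 3/5 set g(d) = (d - (3/5))*f(d) = -38/(17*(d - 5)**3).
Simple pole: residue = g(a) at a = 3/5, which is 2375/90508.
At the order-3 pole 5 set g(d) = (d - (5))^3*f(d) = -38/(17*(d - 3/5)).
Order-3 pole: residue = g''(a)/2; g''(5) = -2375/45254, so the residue is -2375/90508.
List the singular points by increasing real part (a conjugate pair: the negative imaginary part first).


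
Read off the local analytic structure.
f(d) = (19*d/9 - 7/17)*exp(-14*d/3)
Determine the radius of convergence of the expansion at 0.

The radius of convergence is infinite.

The factor exp(-14*d/3) is entire and contributes no finite singular point.
The polynomial part has no poles.
No finite singular points: the Taylor series at 0 converges everywhere.


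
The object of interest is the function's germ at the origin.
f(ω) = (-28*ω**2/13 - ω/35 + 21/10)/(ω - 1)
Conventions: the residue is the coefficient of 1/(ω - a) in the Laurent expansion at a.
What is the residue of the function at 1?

At the order-1 pole 1 set g(ω) = (ω - (1))*f(ω) = -28*ω**2/13 - ω/35 + 21/10.
Simple pole: residue = g(a) at a = 1, which is -15/182.

The residue is -15/182.


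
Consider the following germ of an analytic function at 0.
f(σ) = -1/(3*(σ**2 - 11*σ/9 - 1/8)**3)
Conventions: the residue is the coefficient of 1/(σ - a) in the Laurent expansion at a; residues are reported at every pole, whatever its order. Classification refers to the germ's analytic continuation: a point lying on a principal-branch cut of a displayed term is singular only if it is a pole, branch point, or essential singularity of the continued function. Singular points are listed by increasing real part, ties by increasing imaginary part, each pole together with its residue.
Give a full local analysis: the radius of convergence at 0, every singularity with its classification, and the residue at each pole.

Radius of convergence at 0: -11/18 + (1/36)*sqrt(646).
At 11/18 - (1/36)*sqrt(646): a pole of order 3; residue (472392/33698267)*sqrt(646).
At 11/18 + (1/36)*sqrt(646): a pole of order 3; residue -(472392/33698267)*sqrt(646).

Denominator factor (σ**2 - 11*σ/9 - 1/8)^3: discriminant 323/162, real irrational roots 11/18 + (1/36)*sqrt(646) and 11/18 - (1/36)*sqrt(646); poles of order 3, moduli 11/18 + (1/36)*sqrt(646) and -11/18 + (1/36)*sqrt(646).
The radius of convergence is the smallest modulus among the singular points: -11/18 + (1/36)*sqrt(646).
The factor σ**2 - 11*σ/9 - 1/8 splits as (σ - a)(σ - a') with a = 11/18 - (1/36)*sqrt(646), a' = 11/18 + (1/36)*sqrt(646). At the order-3 pole a set g(σ) = (σ - a)^3*f(σ) = [-1/3] / (σ - a')^3.
Order-3 pole: residue = g''(a)/2; g''(11/18 - (1/36)*sqrt(646)) = (944784/33698267)*sqrt(646), so the residue is (472392/33698267)*sqrt(646).
The factor σ**2 - 11*σ/9 - 1/8 splits as (σ - a)(σ - a') with a = 11/18 + (1/36)*sqrt(646), a' = 11/18 - (1/36)*sqrt(646). At the order-3 pole a set g(σ) = (σ - a)^3*f(σ) = [-1/3] / (σ - a')^3.
Order-3 pole: residue = g''(a)/2; g''(11/18 + (1/36)*sqrt(646)) = -(944784/33698267)*sqrt(646), so the residue is -(472392/33698267)*sqrt(646).
List the singular points by increasing real part (a conjugate pair: the negative imaginary part first).


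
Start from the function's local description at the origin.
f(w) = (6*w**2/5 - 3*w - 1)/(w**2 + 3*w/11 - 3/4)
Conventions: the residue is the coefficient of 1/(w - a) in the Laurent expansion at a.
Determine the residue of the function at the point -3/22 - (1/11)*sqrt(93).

The factor w**2 + 3*w/11 - 3/4 splits as (w - a)(w - a') with a = -3/22 - (1/11)*sqrt(93), a' = -3/22 + (1/11)*sqrt(93). At the order-1 pole a set g(w) = (w - a)*f(w) = [6*w**2/5 - 3*w - 1] / (w - a').
Simple pole: residue = g(a) at a = -3/22 - (1/11)*sqrt(93), which is -183/110 - (107/5115)*sqrt(93).

The residue is -183/110 - (107/5115)*sqrt(93).


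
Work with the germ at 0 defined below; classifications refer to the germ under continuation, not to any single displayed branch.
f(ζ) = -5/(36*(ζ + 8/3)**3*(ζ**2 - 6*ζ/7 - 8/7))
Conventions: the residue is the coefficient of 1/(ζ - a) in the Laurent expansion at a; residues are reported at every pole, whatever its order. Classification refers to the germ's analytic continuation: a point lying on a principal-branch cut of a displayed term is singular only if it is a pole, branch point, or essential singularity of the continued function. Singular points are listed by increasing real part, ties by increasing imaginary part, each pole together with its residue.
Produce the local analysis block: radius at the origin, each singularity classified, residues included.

Denominator factor (ζ**2 - 6*ζ/7 - 8/7): discriminant 260/49, real irrational roots 3/7 + (1/7)*sqrt(65) and 3/7 - (1/7)*sqrt(65); poles of order 1, moduli 3/7 + (1/7)*sqrt(65) and -3/7 + (1/7)*sqrt(65).
Denominator factor (ζ + 8/3)^3: pole of order 3 at -8/3, modulus 8/3.
The radius of convergence is the smallest modulus among the singular points: -3/7 + (1/7)*sqrt(65).
At the order-3 pole -8/3 set g(ζ) = (ζ - (-8/3))^3*f(ζ) = -5/(36*(ζ**2 - 6*ζ/7 - 8/7)).
Order-3 pole: residue = g''(a)/2; g''(-8/3) = -3213/216320, so the residue is -3213/432640.
The factor ζ**2 - 6*ζ/7 - 8/7 splits as (ζ - a)(ζ - a') with a = 3/7 - (1/7)*sqrt(65), a' = 3/7 + (1/7)*sqrt(65). At the order-1 pole a set g(ζ) = (ζ - a)*f(ζ) = [-5/(36*(ζ + 8/3)**3)] / (ζ - a').
Simple pole: residue = g(a) at a = 3/7 - (1/7)*sqrt(65), which is 3213/865280 + (483/865280)*sqrt(65).
The factor ζ**2 - 6*ζ/7 - 8/7 splits as (ζ - a)(ζ - a') with a = 3/7 + (1/7)*sqrt(65), a' = 3/7 - (1/7)*sqrt(65). At the order-1 pole a set g(ζ) = (ζ - a)*f(ζ) = [-5/(36*(ζ + 8/3)**3)] / (ζ - a').
Simple pole: residue = g(a) at a = 3/7 + (1/7)*sqrt(65), which is 3213/865280 - (483/865280)*sqrt(65).
List the singular points by increasing real part (a conjugate pair: the negative imaginary part first).

Radius of convergence at 0: -3/7 + (1/7)*sqrt(65).
At -8/3: a pole of order 3; residue -3213/432640.
At 3/7 - (1/7)*sqrt(65): a pole of order 1; residue 3213/865280 + (483/865280)*sqrt(65).
At 3/7 + (1/7)*sqrt(65): a pole of order 1; residue 3213/865280 - (483/865280)*sqrt(65).


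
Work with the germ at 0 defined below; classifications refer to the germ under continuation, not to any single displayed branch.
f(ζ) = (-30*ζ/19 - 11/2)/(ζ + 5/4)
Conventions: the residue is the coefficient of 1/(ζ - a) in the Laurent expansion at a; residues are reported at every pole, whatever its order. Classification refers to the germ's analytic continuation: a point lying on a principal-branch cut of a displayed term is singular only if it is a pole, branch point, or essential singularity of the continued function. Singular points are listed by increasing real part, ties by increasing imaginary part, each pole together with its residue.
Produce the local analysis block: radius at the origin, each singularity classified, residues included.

Radius of convergence at 0: 5/4.
At -5/4: a pole of order 1; residue -67/19.

Denominator factor (ζ + 5/4): pole of order 1 at -5/4, modulus 5/4.
The radius of convergence is the smallest modulus among the singular points: 5/4.
At the order-1 pole -5/4 set g(ζ) = (ζ - (-5/4))*f(ζ) = -30*ζ/19 - 11/2.
Simple pole: residue = g(a) at a = -5/4, which is -67/19.


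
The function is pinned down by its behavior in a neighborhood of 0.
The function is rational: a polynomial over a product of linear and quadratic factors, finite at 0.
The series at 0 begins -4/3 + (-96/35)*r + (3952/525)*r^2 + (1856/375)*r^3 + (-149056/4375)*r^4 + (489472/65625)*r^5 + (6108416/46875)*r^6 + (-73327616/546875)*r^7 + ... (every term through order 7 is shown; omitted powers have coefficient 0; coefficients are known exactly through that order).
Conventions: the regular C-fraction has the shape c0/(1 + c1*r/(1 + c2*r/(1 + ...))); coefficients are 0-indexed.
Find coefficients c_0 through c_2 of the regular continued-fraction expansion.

Taylor coefficients (read off): a_0 = -4/3, a_1 = -96/35, a_2 = 3952/525.
c0 = a_0 = -4/3. Peel one level at a time: if S = 1 + c*r/S' with S'(0) = 1, then c is the r-coefficient of S and S' = c*r/(S - 1).
S_1 = c0/f = 1 + (-72/35)*r + (484/49)*r^2 + ...; c1 = -72/35.
S_2 = c1*r/(S_1 - 1) = 1 + (605/126)*r + ...; c2 = 605/126.

The regular C-fraction coefficients are [-4/3, -72/35, 605/126].


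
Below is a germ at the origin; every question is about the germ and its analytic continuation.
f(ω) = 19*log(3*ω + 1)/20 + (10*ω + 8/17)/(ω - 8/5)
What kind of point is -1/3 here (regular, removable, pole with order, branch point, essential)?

The term (19/20)*log(1 - ω/(-1/3)) has argument 1 - -1/3/(-1/3) = 0 at -1/3: a logarithmic (infinitely-sheeted) branch point; the remaining terms are analytic or single-valued there.

The point is a logarithmic branch point.


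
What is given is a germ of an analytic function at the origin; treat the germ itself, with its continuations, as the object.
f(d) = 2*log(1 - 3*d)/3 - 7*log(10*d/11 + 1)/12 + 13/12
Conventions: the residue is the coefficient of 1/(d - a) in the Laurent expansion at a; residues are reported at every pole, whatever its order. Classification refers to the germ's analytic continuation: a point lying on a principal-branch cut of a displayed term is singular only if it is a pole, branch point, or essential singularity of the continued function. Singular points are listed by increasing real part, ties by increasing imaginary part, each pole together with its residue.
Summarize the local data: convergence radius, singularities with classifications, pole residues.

Radius of convergence at 0: 1/3.
At -11/10: a logarithmic branch point.
At 1/3: a logarithmic branch point.

Branch term (2/3)*log(1 - d/(1/3)): its argument vanishes at d = 1/3, a logarithmic branch point, modulus 1/3.
Branch term (-7/12)*log(1 - d/(-11/10)): its argument vanishes at d = -11/10, a logarithmic branch point, modulus 11/10.
The radius of convergence is the smallest modulus among the singular points: 1/3.
List the singular points by increasing real part (a conjugate pair: the negative imaginary part first).


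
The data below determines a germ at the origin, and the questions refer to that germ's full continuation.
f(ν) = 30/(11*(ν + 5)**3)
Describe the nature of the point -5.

The denominator factor ν + 5 vanishes at -5 and appears to the power 3; the numerator there equals 30/11, nonzero, and no other factor vanishes.
Hence a pole whose order is the multiplicity, 3.

The point is a pole of order 3.


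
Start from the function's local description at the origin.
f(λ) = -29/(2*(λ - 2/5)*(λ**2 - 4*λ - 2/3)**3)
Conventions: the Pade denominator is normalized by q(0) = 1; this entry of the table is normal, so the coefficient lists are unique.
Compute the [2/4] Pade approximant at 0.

The Pade approximant has numerator coefficients [-3915/32, -921591/10696, -3685581/85568]; denominator coefficients [1, 216651/13370, 93280/1337, -95679/1910, -1160883/1910].

Taylor coefficients needed (expand at 0): a_0 = -3915/32, a_1 = 121365/64, a_2 = -2846205/128, a_3 = 56802735/256, a_4 = -1036030365/512, a_5 = 17763752655/1024, a_6 = -291484148805/2048.
Write the denominator as Q(λ) = 1 + q1*λ + q2*λ^2 + q3*λ^3 + q4*λ^4. Requiring Q*f - P = O(λ^7) with deg P <= 2 kills the coefficients of λ^3..λ^6 in Q*f:
  λ^3: a_3 + q1*a_2 + q2*a_1 + q3*a_0 = 0, i.e. 56802735/256 + (-2846205/128)*q1 + (121365/64)*q2 + (-3915/32)*q3 = 0.
  λ^4: a_4 + q1*a_3 + q2*a_2 + q3*a_1 + q4*a_0 = 0, i.e. -1036030365/512 + (56802735/256)*q1 + (-2846205/128)*q2 + (121365/64)*q3 + (-3915/32)*q4 = 0.
  λ^5: a_5 + q1*a_4 + q2*a_3 + q3*a_2 + q4*a_1 = 0, i.e. 17763752655/1024 + (-1036030365/512)*q1 + (56802735/256)*q2 + (-2846205/128)*q3 + (121365/64)*q4 = 0.
  λ^6: a_6 + q1*a_5 + q2*a_4 + q3*a_3 + q4*a_2 = 0, i.e. -291484148805/2048 + (17763752655/1024)*q1 + (-1036030365/512)*q2 + (56802735/256)*q3 + (-2846205/128)*q4 = 0.
Solving this linear system: q1 = 216651/13370, q2 = 93280/1337, q3 = -95679/1910, q4 = -1160883/1910.
The numerator is Q*f truncated at degree 2: P0 = a_0 = -3915/32; P1 = a_1 + q1*a_0 = -921591/10696; P2 = a_2 + q1*a_1 + q2*a_0 = -3685581/85568.


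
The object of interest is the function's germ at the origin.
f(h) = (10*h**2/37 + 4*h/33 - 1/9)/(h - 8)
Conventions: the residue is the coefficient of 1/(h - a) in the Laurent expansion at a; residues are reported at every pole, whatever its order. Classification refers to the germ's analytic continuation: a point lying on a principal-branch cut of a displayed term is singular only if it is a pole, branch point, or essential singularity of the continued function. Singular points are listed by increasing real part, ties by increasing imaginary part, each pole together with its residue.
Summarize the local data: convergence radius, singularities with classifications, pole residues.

Denominator factor (h - 8): pole of order 1 at 8, modulus 8.
The radius of convergence is the smallest modulus among the singular points: 8.
At the order-1 pole 8 set g(h) = (h - (8))*f(h) = 10*h**2/37 + 4*h/33 - 1/9.
Simple pole: residue = g(a) at a = 8, which is 66505/3663.

Radius of convergence at 0: 8.
At 8: a pole of order 1; residue 66505/3663.


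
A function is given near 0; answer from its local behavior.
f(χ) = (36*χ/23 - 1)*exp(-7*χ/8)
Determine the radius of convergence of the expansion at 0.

The radius of convergence is infinite.

The factor exp(-7*χ/8) is entire and contributes no finite singular point.
The polynomial part has no poles.
No finite singular points: the Taylor series at 0 converges everywhere.


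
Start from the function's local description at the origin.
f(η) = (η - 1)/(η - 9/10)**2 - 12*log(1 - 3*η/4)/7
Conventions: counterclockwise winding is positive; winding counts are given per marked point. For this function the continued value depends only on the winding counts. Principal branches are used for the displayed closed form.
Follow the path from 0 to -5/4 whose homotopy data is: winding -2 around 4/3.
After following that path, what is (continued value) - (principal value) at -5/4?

The rational part is single-valued and drops out of the difference; each branch term changes only by its own monodromy.
(-12/7)*log(1 - η/(4/3)): each positive loop around 4/3 adds 2*pi*i to the log, so winding -2 contributes (-12/7)*(-2)*2*pi*i = (48/7)*pi*i.
Summing the contributions at η = -5/4 gives (48/7)*pi*i.

Continued minus principal equals (48/7)*pi*i.


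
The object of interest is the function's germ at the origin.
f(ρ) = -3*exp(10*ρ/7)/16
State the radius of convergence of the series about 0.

The factor exp(10*ρ/7) is entire and contributes no finite singular point.
The polynomial part has no poles.
No finite singular points: the Taylor series at 0 converges everywhere.

The radius of convergence is infinite.


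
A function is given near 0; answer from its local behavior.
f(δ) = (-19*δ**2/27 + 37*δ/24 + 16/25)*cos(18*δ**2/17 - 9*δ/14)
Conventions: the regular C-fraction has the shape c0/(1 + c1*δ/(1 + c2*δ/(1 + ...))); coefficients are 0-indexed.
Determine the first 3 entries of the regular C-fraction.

The regular C-fraction coefficients are [16/25, -925/384, 154089451/52214400].

Taylor coefficients (expand at 0): a_0 = 16/25, a_1 = 37/24, a_2 = -27649/33075.
c0 = a_0 = 16/25. Peel one level at a time: if S = 1 + c*δ/S' with S'(0) = 1, then c is the δ-coefficient of S and S' = c*δ/(S - 1).
S_1 = c0/f = 1 + (-925/384)*δ + (154089451/21676032)*δ^2 + ...; c1 = -925/384.
S_2 = c1*δ/(S_1 - 1) = 1 + (154089451/52214400)*δ + ...; c2 = 154089451/52214400.


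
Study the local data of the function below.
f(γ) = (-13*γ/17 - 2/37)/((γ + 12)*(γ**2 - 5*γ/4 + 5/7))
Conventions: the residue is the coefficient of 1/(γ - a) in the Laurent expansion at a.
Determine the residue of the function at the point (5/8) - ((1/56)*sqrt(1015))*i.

The factor γ**2 - 5*γ/4 + 5/7 splits as (γ - a)(γ - a') with a = (5/8) - ((1/56)*sqrt(1015))*i, a' = (5/8) + ((1/56)*sqrt(1015))*i. At the order-1 pole a set g(γ) = (γ - a)*f(γ) = [(-13*γ/17 - 2/37)/(γ + 12)] / (γ - a').
Simple pole: residue = g(a) at a = (5/8) - ((1/56)*sqrt(1015))*i, which is (-20083/703222) - ((122649/101967190)*sqrt(1015))*i.

The residue is (-20083/703222) - ((122649/101967190)*sqrt(1015))*i.


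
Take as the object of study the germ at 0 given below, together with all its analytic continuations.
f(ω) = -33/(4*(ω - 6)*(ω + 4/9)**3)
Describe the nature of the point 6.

The denominator factor ω - 6 vanishes at 6 and appears to the power 1; the numerator there equals -33/4, nonzero, and no other factor vanishes.
Hence a pole whose order is the multiplicity, 1.

The point is a pole of order 1.


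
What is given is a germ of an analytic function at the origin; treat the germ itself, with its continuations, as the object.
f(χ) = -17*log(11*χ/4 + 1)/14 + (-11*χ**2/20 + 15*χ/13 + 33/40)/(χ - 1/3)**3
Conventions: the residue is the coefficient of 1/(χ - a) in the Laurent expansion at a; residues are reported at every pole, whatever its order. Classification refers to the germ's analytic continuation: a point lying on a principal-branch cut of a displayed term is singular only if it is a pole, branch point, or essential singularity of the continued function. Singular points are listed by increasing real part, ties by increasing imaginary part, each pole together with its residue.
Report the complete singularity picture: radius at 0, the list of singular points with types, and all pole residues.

Denominator factor (χ - 1/3)^3: pole of order 3 at 1/3, modulus 1/3.
Branch term (-17/14)*log(1 - χ/(-4/11)): its argument vanishes at χ = -4/11, a logarithmic branch point, modulus 4/11.
The radius of convergence is the smallest modulus among the singular points: 1/3.
The branch term is analytic at 1/3 and contributes nothing to the residue; only the rational part matters.
At the order-3 pole 1/3 set g(χ) = (χ - (1/3))^3*(rational part) = -11*χ**2/20 + 15*χ/13 + 33/40.
Order-3 pole: residue = g''(a)/2; g''(1/3) = -11/10, so the residue is -11/20.
List the singular points by increasing real part (a conjugate pair: the negative imaginary part first).

Radius of convergence at 0: 1/3.
At -4/11: a logarithmic branch point.
At 1/3: a pole of order 3; residue -11/20.


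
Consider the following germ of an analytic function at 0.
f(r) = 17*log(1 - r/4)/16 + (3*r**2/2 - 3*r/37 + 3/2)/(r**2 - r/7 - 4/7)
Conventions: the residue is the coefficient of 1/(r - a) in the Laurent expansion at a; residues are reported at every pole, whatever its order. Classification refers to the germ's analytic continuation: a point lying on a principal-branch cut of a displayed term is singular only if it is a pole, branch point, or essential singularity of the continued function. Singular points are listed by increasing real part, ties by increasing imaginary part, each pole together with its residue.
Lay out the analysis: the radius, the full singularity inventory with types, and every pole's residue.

Denominator factor (r**2 - r/7 - 4/7): discriminant 113/49, real irrational roots 1/14 + (1/14)*sqrt(113) and 1/14 - (1/14)*sqrt(113); poles of order 1, moduli 1/14 + (1/14)*sqrt(113) and -1/14 + (1/14)*sqrt(113).
Branch term (17/16)*log(1 - r/(4)): its argument vanishes at r = 4, a logarithmic branch point, modulus 4.
The radius of convergence is the smallest modulus among the singular points: -1/14 + (1/14)*sqrt(113).
The branch term is analytic at 1/14 - (1/14)*sqrt(113) and contributes nothing to the residue; only the rational part matters.
The factor r**2 - r/7 - 4/7 splits as (r - a)(r - a') with a = 1/14 - (1/14)*sqrt(113), a' = 1/14 + (1/14)*sqrt(113). At the order-1 pole a set g(r) = (r - a)*(rational part) = [3*r**2/2 - 3*r/37 + 3/2] / (r - a').
Simple pole: residue = g(a) at a = 1/14 - (1/14)*sqrt(113), which is 69/1036 - (17163/117068)*sqrt(113).
The branch term is analytic at 1/14 + (1/14)*sqrt(113) and contributes nothing to the residue; only the rational part matters.
The factor r**2 - r/7 - 4/7 splits as (r - a)(r - a') with a = 1/14 + (1/14)*sqrt(113), a' = 1/14 - (1/14)*sqrt(113). At the order-1 pole a set g(r) = (r - a)*(rational part) = [3*r**2/2 - 3*r/37 + 3/2] / (r - a').
Simple pole: residue = g(a) at a = 1/14 + (1/14)*sqrt(113), which is 69/1036 + (17163/117068)*sqrt(113).
List the singular points by increasing real part (a conjugate pair: the negative imaginary part first).

Radius of convergence at 0: -1/14 + (1/14)*sqrt(113).
At 1/14 - (1/14)*sqrt(113): a pole of order 1; residue 69/1036 - (17163/117068)*sqrt(113).
At 1/14 + (1/14)*sqrt(113): a pole of order 1; residue 69/1036 + (17163/117068)*sqrt(113).
At 4: a logarithmic branch point.


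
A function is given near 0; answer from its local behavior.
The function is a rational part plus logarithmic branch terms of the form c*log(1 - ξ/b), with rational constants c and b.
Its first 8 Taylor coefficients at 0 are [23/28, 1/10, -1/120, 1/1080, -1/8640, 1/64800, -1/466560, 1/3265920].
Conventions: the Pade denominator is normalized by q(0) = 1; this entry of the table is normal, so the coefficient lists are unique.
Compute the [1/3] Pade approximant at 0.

Taylor coefficients needed (read off): a_0 = 23/28, a_1 = 1/10, a_2 = -1/120, a_3 = 1/1080, a_4 = -1/8640.
Write the denominator as Q(ξ) = 1 + q1*ξ + q2*ξ^2 + q3*ξ^3. Requiring Q*f - P = O(ξ^5) with deg P <= 1 kills the coefficients of ξ^2..ξ^4 in Q*f:
  ξ^2: a_2 + q1*a_1 + q2*a_0 = 0, i.e. -1/120 + (1/10)*q1 + (23/28)*q2 = 0.
  ξ^3: a_3 + q1*a_2 + q2*a_1 + q3*a_0 = 0, i.e. 1/1080 + (-1/120)*q1 + (1/10)*q2 + (23/28)*q3 = 0.
  ξ^4: a_4 + q1*a_3 + q2*a_2 + q3*a_1 = 0, i.e. -1/8640 + (1/1080)*q1 + (-1/120)*q2 + (1/10)*q3 = 0.
Solving this linear system: q1 = 49877/506984, q2 = -1393/760476, q3 = 2569/27377136.
The numerator is Q*f truncated at degree 1: P0 = a_0 = 23/28; P1 = a_1 + q1*a_0 = 12833631/70977760.

The Pade approximant has numerator coefficients [23/28, 12833631/70977760]; denominator coefficients [1, 49877/506984, -1393/760476, 2569/27377136].


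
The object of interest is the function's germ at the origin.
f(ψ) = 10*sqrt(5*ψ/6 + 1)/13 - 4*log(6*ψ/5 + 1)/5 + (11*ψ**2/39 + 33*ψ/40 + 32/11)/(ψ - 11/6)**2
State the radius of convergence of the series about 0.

Denominator factor (ψ - 11/6)^2: pole of order 2 at 11/6, modulus 11/6.
Branch term (-4/5)*log(1 - ψ/(-5/6)): its argument vanishes at ψ = -5/6, a logarithmic branch point, modulus 5/6.
Branch term (10/13)*sqrt(1 - ψ/(-6/5)): its argument vanishes at ψ = -6/5, a square-root branch point, modulus 6/5.
The radius of convergence is the smallest modulus among the singular points: 5/6.

The radius of convergence is 5/6.


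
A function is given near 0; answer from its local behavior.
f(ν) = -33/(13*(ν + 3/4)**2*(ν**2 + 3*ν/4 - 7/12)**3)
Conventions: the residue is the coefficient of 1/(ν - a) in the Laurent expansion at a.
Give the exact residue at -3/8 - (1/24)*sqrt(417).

The factor ν**2 + 3*ν/4 - 7/12 splits as (ν - a)(ν - a') with a = -3/8 - (1/24)*sqrt(417), a' = -3/8 + (1/24)*sqrt(417). At the order-3 pole a set g(ν) = (ν - a)^3*f(ν) = [-33/(13*(ν + 3/4)**2)] / (ν - a')^3.
Order-3 pole: residue = g''(a)/2; g''(-3/8 - (1/24)*sqrt(417)) = 1539648/31213 + (222031440576/83826225847)*sqrt(417), so the residue is 769824/31213 + (111015720288/83826225847)*sqrt(417).

The residue is 769824/31213 + (111015720288/83826225847)*sqrt(417).


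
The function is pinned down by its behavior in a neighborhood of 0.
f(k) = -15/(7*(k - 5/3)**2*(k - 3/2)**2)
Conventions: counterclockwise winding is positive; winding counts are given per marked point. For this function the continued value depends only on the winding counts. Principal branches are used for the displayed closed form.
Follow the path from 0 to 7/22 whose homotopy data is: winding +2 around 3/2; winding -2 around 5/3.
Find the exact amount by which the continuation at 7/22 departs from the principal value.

Continued minus principal equals 0.

The function is rational, hence single-valued: continuing it around any pole returns the same value, so the difference is 0.
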